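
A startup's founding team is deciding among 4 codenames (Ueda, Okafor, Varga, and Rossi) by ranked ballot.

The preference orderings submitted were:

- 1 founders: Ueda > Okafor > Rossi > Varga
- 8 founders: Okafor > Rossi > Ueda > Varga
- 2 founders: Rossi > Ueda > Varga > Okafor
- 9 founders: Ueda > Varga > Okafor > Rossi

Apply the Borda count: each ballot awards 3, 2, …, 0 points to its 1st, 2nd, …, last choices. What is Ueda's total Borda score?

42

Borda scores:
  Ueda: 3 + 8·1 + 2·2 + 9·3 = 42
  Okafor: 2 + 8·3 + 2·0 + 9·1 = 35
  Varga: 0 + 8·0 + 2·1 + 9·2 = 20
  Rossi: 1 + 8·2 + 2·3 + 9·0 = 23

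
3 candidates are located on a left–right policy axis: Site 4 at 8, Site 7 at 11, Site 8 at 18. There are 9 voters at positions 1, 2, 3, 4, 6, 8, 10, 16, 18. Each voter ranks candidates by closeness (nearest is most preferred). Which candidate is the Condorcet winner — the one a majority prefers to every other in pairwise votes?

With single-peaked preferences on a line, the Condorcet winner is the candidate closest to the median voter.
The median voter (position 6) is closest to Site 4 at 8.
Check: Site 4 vs Site 7 — voters closer to Site 4: 6 of 9.

Site 4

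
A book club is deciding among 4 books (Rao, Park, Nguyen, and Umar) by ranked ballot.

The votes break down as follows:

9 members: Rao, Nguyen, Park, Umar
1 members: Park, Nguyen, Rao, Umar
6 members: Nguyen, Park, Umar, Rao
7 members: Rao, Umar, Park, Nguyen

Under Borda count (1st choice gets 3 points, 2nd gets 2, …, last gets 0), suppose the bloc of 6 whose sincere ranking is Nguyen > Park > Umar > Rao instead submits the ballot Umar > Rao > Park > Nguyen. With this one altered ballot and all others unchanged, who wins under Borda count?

Borda totals with the altered ballot: Rao 61, Park 25, Nguyen 20, Umar 32.
The winner is unchanged: still Rao.

Rao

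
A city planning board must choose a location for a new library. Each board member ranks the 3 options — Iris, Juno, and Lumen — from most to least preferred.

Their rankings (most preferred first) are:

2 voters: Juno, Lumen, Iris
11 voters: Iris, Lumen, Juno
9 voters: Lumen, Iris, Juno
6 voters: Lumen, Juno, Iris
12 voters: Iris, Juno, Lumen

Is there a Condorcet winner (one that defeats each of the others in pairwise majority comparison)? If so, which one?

Iris

Head-to-head results (40 voters total):
Iris vs Juno: Iris wins 32–8.
Iris vs Lumen: Iris wins 23–17.
Juno vs Lumen: Lumen wins 26–14.
Iris beats each rival — Juno (32–8), Lumen (23–17) — so Iris is the Condorcet winner.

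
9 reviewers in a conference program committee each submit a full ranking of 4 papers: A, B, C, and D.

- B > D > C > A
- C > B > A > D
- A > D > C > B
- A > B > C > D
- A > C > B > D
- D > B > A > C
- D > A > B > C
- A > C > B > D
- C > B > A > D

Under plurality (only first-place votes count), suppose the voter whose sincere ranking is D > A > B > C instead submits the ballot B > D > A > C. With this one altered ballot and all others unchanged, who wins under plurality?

A

First-place totals with the altered ballot: A 4, B 2, C 2, D 1.
The winner is unchanged: still A.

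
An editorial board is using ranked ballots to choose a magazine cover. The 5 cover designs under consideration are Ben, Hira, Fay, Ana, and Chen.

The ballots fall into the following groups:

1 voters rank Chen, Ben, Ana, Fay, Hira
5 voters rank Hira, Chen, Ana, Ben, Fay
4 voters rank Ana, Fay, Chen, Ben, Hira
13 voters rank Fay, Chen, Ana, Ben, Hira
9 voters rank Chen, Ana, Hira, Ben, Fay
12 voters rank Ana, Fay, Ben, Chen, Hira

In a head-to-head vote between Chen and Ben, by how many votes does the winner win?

20

Ballots ranking Chen above Ben: 1+5+4+13+9 = 32.
Ballots ranking Ben above Chen: 12.
Chen wins 32–12, a margin of 20.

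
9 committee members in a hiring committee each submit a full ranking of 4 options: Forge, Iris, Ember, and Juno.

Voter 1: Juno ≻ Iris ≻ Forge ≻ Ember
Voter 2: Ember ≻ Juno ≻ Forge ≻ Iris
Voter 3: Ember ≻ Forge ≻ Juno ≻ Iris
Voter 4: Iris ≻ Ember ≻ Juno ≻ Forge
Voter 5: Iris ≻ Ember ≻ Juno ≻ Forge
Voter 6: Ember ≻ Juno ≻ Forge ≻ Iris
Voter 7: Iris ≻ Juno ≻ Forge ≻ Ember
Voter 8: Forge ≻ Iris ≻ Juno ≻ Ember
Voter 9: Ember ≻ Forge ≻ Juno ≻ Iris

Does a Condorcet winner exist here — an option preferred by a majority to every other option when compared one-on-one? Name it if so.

There is no Condorcet winner

Head-to-head results (9 voters total):
Forge vs Iris: Forge wins 5–4.
Forge vs Ember: Ember wins 6–3.
Forge vs Juno: Juno wins 6–3.
Iris vs Ember: Iris wins 5–4.
Iris vs Juno: Juno wins 5–4.
Ember vs Juno: Ember wins 6–3.
No candidate beats all others: Forge beats Iris beats Ember beats Forge, a majority cycle.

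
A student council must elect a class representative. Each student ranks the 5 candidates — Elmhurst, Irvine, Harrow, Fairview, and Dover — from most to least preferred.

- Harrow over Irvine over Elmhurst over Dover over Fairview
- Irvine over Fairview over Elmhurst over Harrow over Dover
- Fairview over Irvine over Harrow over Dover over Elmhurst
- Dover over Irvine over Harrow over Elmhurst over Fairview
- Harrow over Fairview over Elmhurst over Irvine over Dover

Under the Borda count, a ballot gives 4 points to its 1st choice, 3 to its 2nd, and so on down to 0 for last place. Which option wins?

Irvine

Borda scores:
  Elmhurst: 2 + 2 + 0 + 1 + 2 = 7
  Irvine: 3 + 4 + 3 + 3 + 1 = 14
  Harrow: 4 + 1 + 2 + 2 + 4 = 13
  Fairview: 0 + 3 + 4 + 0 + 3 = 10
  Dover: 1 + 0 + 1 + 4 + 0 = 6
Irvine has the highest total.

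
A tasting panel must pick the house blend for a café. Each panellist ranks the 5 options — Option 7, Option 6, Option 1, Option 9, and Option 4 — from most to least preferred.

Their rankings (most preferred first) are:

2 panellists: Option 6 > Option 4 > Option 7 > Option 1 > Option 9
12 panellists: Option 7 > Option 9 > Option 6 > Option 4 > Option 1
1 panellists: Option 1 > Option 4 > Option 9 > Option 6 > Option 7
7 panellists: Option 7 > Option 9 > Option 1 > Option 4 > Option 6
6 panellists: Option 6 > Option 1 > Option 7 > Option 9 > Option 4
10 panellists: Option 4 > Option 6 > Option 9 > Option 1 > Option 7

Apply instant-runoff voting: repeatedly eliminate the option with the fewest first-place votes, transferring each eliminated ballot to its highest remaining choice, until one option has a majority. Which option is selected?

Round 1: Option 7 19, Option 4 10, Option 6 8, Option 1 1, Option 9 0. Option 9 has the fewest and is eliminated.
Round 2: Option 7 19, Option 4 10, Option 6 8, Option 1 1. Option 1 has the fewest and is eliminated.
Round 3: Option 7 19, Option 4 11, Option 6 8. Option 6 has the fewest and is eliminated.
Round 4: Option 7 25, Option 4 13. Option 7 has a majority.

Option 7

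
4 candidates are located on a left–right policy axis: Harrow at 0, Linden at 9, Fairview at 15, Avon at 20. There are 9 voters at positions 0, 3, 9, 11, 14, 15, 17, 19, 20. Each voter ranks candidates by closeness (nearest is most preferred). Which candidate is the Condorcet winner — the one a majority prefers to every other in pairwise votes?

With single-peaked preferences on a line, the Condorcet winner is the candidate closest to the median voter.
The median voter (position 14) is closest to Fairview at 15.
Check: Fairview vs Harrow — voters closer to Fairview: 7 of 9.

Fairview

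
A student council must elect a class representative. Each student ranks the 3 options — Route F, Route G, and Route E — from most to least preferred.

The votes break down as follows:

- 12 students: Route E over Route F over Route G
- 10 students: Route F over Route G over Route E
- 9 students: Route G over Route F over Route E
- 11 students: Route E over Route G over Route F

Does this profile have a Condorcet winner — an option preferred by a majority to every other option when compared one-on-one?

Head-to-head results (42 voters total):
Route F vs Route G: Route F wins 22–20.
Route F vs Route E: Route E wins 23–19.
Route G vs Route E: Route E wins 23–19.
Route E beats each rival — Route F (23–19), Route G (23–19) — so Route E is the Condorcet winner.

Yes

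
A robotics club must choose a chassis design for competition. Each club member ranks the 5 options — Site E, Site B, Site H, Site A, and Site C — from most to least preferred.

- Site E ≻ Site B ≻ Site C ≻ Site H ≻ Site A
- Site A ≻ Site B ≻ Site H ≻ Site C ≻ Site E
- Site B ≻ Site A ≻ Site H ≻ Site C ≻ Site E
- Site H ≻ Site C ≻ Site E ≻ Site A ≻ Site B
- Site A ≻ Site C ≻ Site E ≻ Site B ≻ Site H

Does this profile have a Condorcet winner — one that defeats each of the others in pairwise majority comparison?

Yes

Head-to-head results (5 voters total):
Site E vs Site B: Site E wins 3–2.
Site E vs Site H: Site H wins 3–2.
Site E vs Site A: Site A wins 3–2.
Site E vs Site C: Site C wins 4–1.
Site B vs Site H: Site B wins 4–1.
Site B vs Site A: Site A wins 3–2.
Site B vs Site C: Site B wins 3–2.
Site H vs Site A: Site A wins 3–2.
Site H vs Site C: Site H wins 3–2.
Site A vs Site C: Site A wins 3–2.
Site A beats each rival — Site E (3–2), Site B (3–2), Site H (3–2), Site C (3–2) — so Site A is the Condorcet winner.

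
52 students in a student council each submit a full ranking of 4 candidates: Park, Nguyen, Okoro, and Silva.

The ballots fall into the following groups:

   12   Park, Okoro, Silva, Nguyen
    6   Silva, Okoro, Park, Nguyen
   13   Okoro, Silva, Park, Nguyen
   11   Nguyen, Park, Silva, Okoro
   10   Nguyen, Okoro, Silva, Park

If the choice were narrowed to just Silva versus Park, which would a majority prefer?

Ballots ranking Silva above Park: 6+13+10 = 29.
Ballots ranking Park above Silva: 12+11 = 23.
Silva wins the head-to-head, 29–23.

Silva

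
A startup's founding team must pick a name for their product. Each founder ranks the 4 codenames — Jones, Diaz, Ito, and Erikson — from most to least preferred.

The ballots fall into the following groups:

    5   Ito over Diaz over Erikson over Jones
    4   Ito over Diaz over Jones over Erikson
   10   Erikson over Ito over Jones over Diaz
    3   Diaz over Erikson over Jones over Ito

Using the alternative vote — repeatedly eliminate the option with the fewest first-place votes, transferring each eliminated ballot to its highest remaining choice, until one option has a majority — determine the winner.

Erikson

Round 1: Erikson 10, Ito 9, Diaz 3, Jones 0. Jones has the fewest and is eliminated.
Round 2: Erikson 10, Ito 9, Diaz 3. Diaz has the fewest and is eliminated.
Round 3: Erikson 13, Ito 9. Erikson has a majority.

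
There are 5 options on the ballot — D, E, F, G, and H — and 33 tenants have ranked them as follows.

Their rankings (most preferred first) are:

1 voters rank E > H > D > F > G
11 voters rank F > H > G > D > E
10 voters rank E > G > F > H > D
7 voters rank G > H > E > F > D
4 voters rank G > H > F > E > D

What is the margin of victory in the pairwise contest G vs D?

31

Ballots ranking G above D: 11+10+7+4 = 32.
Ballots ranking D above G: 1.
G wins 32–1, a margin of 31.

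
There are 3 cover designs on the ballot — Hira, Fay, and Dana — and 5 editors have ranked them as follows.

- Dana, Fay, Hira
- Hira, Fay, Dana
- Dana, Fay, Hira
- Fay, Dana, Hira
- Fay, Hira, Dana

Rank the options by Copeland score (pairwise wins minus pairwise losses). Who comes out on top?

Fay

Pairwise results:
  Hira vs Fay: Fay wins 4–1.
  Hira vs Dana: Dana wins 3–2.
  Fay vs Dana: Fay wins 3–2.
Copeland scores (wins − losses):
  Hira: 0 − 2 = -2
  Fay: 2 − 0 = 2
  Dana: 1 − 1 = 0
Fay has the best Copeland score.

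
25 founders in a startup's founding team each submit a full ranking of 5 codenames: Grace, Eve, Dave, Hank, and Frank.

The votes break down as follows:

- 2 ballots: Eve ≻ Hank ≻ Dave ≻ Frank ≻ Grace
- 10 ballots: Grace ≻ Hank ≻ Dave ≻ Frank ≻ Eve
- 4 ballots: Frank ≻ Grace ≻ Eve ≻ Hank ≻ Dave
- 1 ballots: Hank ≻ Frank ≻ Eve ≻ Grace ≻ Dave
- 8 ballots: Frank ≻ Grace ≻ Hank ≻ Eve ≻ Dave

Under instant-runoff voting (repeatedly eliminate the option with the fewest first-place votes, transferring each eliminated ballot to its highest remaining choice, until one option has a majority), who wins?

Round 1: Frank 12, Grace 10, Eve 2, Hank 1, Dave 0. Dave has the fewest and is eliminated.
Round 2: Frank 12, Grace 10, Eve 2, Hank 1. Hank has the fewest and is eliminated.
Round 3: Frank 13, Grace 10, Eve 2. Frank has a majority.

Frank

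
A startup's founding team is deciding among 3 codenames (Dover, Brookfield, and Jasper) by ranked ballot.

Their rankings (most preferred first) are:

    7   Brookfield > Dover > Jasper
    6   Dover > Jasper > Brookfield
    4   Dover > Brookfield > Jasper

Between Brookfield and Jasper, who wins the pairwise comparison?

Ballots ranking Brookfield above Jasper: 7+4 = 11.
Ballots ranking Jasper above Brookfield: 6.
Brookfield wins the head-to-head, 11–6.

Brookfield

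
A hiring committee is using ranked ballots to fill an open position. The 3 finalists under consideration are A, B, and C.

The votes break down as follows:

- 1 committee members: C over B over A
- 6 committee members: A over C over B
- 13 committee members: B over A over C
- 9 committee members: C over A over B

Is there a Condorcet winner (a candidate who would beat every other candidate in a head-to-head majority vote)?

Yes

Head-to-head results (29 voters total):
A vs B: A wins 15–14.
A vs C: A wins 19–10.
B vs C: C wins 16–13.
A beats each rival — B (15–14), C (19–10) — so A is the Condorcet winner.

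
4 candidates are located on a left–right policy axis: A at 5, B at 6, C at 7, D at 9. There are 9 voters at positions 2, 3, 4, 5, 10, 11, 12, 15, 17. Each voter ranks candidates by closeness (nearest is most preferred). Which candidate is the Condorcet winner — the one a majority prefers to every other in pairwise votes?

D

With single-peaked preferences on a line, the Condorcet winner is the candidate closest to the median voter.
The median voter (position 10) is closest to D at 9.
Check: D vs A — voters closer to D: 5 of 9.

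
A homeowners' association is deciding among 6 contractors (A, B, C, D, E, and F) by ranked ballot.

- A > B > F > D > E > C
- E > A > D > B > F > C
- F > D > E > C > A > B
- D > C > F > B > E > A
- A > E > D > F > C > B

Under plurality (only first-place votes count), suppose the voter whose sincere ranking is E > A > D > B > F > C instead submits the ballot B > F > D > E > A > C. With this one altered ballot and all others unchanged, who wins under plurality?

A

First-place totals with the altered ballot: A 2, B 1, C 0, D 1, E 0, F 1.
The winner is unchanged: still A.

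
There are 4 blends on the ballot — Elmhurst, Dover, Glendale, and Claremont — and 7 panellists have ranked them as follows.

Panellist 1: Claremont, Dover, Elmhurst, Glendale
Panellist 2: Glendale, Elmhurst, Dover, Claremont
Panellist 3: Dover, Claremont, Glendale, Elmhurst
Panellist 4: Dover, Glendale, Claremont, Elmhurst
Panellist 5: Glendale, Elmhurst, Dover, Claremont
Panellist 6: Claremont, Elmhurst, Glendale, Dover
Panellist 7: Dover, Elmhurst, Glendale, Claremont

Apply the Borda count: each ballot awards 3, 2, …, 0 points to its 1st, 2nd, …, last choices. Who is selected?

Dover

Borda scores:
  Elmhurst: 1 + 2 + 0 + 0 + 2 + 2 + 2 = 9
  Dover: 2 + 1 + 3 + 3 + 1 + 0 + 3 = 13
  Glendale: 0 + 3 + 1 + 2 + 3 + 1 + 1 = 11
  Claremont: 3 + 0 + 2 + 1 + 0 + 3 + 0 = 9
Dover has the highest total.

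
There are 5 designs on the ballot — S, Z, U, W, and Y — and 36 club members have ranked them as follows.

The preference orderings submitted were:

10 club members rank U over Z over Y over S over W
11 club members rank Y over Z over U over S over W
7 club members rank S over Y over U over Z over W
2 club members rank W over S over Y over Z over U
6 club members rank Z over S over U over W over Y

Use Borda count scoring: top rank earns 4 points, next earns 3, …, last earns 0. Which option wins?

Z

Borda scores:
  S: 10·1 + 11·1 + 7·4 + 2·3 + 6·3 = 73
  Z: 10·3 + 11·3 + 7·1 + 2·1 + 6·4 = 96
  U: 10·4 + 11·2 + 7·2 + 2·0 + 6·2 = 88
  W: 10·0 + 11·0 + 7·0 + 2·4 + 6·1 = 14
  Y: 10·2 + 11·4 + 7·3 + 2·2 + 6·0 = 89
Z has the highest total.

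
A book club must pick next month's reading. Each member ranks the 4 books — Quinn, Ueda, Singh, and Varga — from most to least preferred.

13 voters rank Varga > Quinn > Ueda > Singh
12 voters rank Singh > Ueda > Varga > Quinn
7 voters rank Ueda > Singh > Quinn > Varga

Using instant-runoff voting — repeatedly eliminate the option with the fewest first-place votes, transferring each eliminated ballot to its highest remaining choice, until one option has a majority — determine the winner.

Singh

Round 1: Varga 13, Singh 12, Ueda 7, Quinn 0. Quinn has the fewest and is eliminated.
Round 2: Varga 13, Singh 12, Ueda 7. Ueda has the fewest and is eliminated.
Round 3: Singh 19, Varga 13. Singh has a majority.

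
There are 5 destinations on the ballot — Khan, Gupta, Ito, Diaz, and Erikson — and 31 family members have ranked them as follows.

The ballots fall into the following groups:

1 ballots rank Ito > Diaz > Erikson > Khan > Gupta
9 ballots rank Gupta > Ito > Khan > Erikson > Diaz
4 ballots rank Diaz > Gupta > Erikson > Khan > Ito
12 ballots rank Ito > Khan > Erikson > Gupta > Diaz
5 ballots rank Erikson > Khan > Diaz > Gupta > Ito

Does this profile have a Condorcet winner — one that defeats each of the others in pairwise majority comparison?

Head-to-head results (31 voters total):
Khan vs Gupta: Khan wins 18–13.
Khan vs Ito: Ito wins 22–9.
Khan vs Diaz: Khan wins 26–5.
Khan vs Erikson: Khan wins 21–10.
Gupta vs Ito: Gupta wins 18–13.
Gupta vs Diaz: Gupta wins 21–10.
Gupta vs Erikson: Erikson wins 18–13.
Ito vs Diaz: Ito wins 22–9.
Ito vs Erikson: Ito wins 22–9.
Diaz vs Erikson: Erikson wins 26–5.
No candidate beats all others: Khan beats Gupta beats Ito beats Khan, a majority cycle.

No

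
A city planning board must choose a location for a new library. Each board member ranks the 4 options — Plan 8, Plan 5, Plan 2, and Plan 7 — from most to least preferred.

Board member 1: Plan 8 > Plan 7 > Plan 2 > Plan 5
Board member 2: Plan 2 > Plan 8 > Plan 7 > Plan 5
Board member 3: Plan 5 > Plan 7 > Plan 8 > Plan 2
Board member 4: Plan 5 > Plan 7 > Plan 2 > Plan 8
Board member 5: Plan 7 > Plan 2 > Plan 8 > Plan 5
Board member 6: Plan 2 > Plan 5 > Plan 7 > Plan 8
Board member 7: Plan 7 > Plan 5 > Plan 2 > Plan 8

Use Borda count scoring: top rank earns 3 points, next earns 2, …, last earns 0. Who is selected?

Borda scores:
  Plan 8: 3 + 2 + 1 + 0 + 1 + 0 + 0 = 7
  Plan 5: 0 + 0 + 3 + 3 + 0 + 2 + 2 = 10
  Plan 2: 1 + 3 + 0 + 1 + 2 + 3 + 1 = 11
  Plan 7: 2 + 1 + 2 + 2 + 3 + 1 + 3 = 14
Plan 7 has the highest total.

Plan 7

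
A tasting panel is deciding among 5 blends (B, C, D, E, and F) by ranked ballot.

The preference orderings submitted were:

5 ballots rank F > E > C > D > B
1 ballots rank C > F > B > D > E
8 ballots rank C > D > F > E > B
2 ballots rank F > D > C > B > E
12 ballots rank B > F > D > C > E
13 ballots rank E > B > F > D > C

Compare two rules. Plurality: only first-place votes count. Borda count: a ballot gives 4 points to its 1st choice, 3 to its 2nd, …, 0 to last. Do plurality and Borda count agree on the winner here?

No

Plurality first-place counts: B 12, C 9, D 0, E 13, F 7 → E.
Borda totals: B 91, C 62, D 73, E 75, F 109 → F.
The two rules disagree: plurality picks E, Borda picks F.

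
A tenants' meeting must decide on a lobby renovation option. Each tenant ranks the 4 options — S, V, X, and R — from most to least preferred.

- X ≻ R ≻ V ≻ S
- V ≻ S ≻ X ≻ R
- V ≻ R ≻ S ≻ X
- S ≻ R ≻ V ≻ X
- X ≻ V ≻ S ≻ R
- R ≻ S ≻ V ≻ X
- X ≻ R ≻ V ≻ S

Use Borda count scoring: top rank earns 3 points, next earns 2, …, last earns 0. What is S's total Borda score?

Borda scores:
  S: 0 + 2 + 1 + 3 + 1 + 2 + 0 = 9
  V: 1 + 3 + 3 + 1 + 2 + 1 + 1 = 12
  X: 3 + 1 + 0 + 0 + 3 + 0 + 3 = 10
  R: 2 + 0 + 2 + 2 + 0 + 3 + 2 = 11

9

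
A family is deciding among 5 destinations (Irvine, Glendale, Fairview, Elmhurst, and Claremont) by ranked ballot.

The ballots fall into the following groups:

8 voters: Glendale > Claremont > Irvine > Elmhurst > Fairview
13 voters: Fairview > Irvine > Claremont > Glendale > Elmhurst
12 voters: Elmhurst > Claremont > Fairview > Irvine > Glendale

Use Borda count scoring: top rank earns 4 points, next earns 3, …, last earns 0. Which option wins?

Claremont

Borda scores:
  Irvine: 8·2 + 13·3 + 12·1 = 67
  Glendale: 8·4 + 13·1 + 12·0 = 45
  Fairview: 8·0 + 13·4 + 12·2 = 76
  Elmhurst: 8·1 + 13·0 + 12·4 = 56
  Claremont: 8·3 + 13·2 + 12·3 = 86
Claremont has the highest total.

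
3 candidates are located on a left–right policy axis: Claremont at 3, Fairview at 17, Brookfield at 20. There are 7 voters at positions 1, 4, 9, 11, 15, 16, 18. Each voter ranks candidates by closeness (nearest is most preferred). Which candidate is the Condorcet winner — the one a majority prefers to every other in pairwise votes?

Fairview

With single-peaked preferences on a line, the Condorcet winner is the candidate closest to the median voter.
The median voter (position 11) is closest to Fairview at 17.
Check: Fairview vs Brookfield — voters closer to Fairview: 7 of 7.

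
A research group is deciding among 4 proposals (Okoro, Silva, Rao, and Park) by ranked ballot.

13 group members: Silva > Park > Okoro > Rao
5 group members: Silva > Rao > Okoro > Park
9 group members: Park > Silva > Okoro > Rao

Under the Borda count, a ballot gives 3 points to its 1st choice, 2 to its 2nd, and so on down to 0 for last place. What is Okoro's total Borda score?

27

Borda scores:
  Okoro: 13·1 + 5·1 + 9·1 = 27
  Silva: 13·3 + 5·3 + 9·2 = 72
  Rao: 13·0 + 5·2 + 9·0 = 10
  Park: 13·2 + 5·0 + 9·3 = 53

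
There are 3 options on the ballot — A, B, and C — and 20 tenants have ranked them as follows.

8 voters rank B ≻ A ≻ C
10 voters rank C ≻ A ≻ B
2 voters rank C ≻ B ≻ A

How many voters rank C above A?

Ballots ranking C above A: 10+2 = 12.
Ballots ranking A above C: 8.
So 12 of 20 voters prefer C to A.

12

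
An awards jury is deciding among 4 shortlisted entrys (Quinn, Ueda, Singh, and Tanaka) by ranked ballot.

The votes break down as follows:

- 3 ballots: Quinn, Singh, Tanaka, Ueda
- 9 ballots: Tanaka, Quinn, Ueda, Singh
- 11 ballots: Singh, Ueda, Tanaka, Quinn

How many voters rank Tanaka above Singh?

Ballots ranking Tanaka above Singh: 9.
Ballots ranking Singh above Tanaka: 3+11 = 14.
So 9 of 23 voters prefer Tanaka to Singh.

9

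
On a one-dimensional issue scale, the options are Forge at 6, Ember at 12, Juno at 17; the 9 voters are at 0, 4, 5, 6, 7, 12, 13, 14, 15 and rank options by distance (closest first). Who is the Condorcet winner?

With single-peaked preferences on a line, the Condorcet winner is the candidate closest to the median voter.
The median voter (position 7) is closest to Forge at 6.
Check: Forge vs Ember — voters closer to Forge: 5 of 9.

Forge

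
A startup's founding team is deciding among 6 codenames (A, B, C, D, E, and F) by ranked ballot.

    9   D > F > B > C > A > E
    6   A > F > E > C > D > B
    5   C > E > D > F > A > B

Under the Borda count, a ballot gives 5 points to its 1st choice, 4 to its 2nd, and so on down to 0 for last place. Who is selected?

Borda scores:
  A: 9·1 + 6·5 + 5·1 = 44
  B: 9·3 + 6·0 + 5·0 = 27
  C: 9·2 + 6·2 + 5·5 = 55
  D: 9·5 + 6·1 + 5·3 = 66
  E: 9·0 + 6·3 + 5·4 = 38
  F: 9·4 + 6·4 + 5·2 = 70
F has the highest total.

F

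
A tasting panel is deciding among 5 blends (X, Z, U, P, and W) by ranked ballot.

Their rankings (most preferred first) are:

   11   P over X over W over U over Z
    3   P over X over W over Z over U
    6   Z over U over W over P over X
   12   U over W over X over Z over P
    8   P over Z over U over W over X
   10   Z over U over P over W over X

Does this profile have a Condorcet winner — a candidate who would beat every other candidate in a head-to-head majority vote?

No

Head-to-head results (50 voters total):
X vs Z: X wins 26–24.
X vs U: U wins 36–14.
X vs P: P wins 38–12.
X vs W: W wins 36–14.
Z vs U: Z wins 27–23.
Z vs P: Z wins 28–22.
Z vs W: W wins 26–24.
U vs P: U wins 28–22.
U vs W: U wins 36–14.
P vs W: P wins 32–18.
No candidate beats all others: X beats Z beats U beats X, a majority cycle.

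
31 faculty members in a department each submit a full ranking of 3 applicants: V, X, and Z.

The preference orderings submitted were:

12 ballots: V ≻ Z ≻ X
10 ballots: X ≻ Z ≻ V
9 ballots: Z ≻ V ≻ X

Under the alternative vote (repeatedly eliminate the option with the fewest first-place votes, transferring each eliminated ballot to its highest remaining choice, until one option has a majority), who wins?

Round 1: V 12, X 10, Z 9. Z has the fewest and is eliminated.
Round 2: V 21, X 10. V has a majority.

V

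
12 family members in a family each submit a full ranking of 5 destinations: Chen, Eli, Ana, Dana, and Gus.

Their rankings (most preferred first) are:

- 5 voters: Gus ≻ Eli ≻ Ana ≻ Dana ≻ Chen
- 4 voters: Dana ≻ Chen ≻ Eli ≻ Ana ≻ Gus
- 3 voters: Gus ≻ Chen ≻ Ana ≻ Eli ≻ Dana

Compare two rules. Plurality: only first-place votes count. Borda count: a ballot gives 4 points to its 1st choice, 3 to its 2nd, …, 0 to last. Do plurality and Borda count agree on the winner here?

Plurality first-place counts: Chen 0, Eli 0, Ana 0, Dana 4, Gus 8 → Gus.
Borda totals: Chen 21, Eli 26, Ana 20, Dana 21, Gus 32 → Gus.
The two rules agree on Gus.

Yes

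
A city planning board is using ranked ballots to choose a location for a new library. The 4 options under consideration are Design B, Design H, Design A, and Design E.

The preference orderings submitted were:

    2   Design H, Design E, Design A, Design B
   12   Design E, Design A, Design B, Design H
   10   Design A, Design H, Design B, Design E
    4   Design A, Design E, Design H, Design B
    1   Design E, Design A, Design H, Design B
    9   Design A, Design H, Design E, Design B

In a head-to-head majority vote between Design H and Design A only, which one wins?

Ballots ranking Design H above Design A: 2.
Ballots ranking Design A above Design H: 12+10+4+1+9 = 36.
Design A wins the head-to-head, 36–2.

Design A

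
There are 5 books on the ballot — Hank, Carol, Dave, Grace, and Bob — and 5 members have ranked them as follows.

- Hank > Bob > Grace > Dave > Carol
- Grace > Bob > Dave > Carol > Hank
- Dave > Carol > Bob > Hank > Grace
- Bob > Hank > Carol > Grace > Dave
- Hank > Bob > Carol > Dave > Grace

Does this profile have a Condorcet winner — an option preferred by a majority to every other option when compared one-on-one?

Yes

Head-to-head results (5 voters total):
Hank vs Carol: Hank wins 3–2.
Hank vs Dave: Hank wins 3–2.
Hank vs Grace: Hank wins 4–1.
Hank vs Bob: Bob wins 3–2.
Carol vs Dave: Dave wins 3–2.
Carol vs Grace: Carol wins 3–2.
Carol vs Bob: Bob wins 4–1.
Dave vs Grace: Grace wins 3–2.
Dave vs Bob: Bob wins 4–1.
Grace vs Bob: Bob wins 4–1.
Bob beats each rival — Hank (3–2), Carol (4–1), Dave (4–1), Grace (4–1) — so Bob is the Condorcet winner.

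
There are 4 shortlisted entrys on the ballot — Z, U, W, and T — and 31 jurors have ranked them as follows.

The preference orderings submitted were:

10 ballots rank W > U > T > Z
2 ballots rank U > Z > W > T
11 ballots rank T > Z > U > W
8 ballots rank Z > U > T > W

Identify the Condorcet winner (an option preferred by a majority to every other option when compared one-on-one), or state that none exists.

There is no Condorcet winner

Head-to-head results (31 voters total):
Z vs U: Z wins 19–12.
Z vs W: Z wins 21–10.
Z vs T: T wins 21–10.
U vs W: U wins 21–10.
U vs T: U wins 20–11.
W vs T: T wins 19–12.
No candidate beats all others: Z beats U beats T beats Z, a majority cycle.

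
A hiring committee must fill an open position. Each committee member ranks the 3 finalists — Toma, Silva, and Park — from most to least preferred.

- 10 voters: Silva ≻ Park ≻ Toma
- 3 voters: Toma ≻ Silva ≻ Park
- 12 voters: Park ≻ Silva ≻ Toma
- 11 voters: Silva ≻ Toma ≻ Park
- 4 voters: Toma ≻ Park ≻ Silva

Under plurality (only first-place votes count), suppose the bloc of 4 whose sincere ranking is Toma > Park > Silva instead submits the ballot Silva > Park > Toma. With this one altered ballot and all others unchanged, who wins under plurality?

First-place totals with the altered ballot: Toma 3, Silva 25, Park 12.
The winner is unchanged: still Silva.

Silva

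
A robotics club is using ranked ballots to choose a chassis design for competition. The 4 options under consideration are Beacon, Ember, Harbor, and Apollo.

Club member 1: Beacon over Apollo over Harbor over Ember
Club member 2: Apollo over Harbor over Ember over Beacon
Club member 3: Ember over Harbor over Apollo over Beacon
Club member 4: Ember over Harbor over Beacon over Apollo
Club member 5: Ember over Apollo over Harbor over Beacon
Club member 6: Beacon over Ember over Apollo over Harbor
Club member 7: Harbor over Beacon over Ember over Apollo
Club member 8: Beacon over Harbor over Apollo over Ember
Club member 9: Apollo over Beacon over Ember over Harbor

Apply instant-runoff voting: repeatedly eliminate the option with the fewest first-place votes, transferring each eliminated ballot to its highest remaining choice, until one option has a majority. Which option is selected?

Round 1: Beacon 3, Ember 3, Apollo 2, Harbor 1. Harbor has the fewest and is eliminated.
Round 2: Beacon 4, Ember 3, Apollo 2. Apollo has the fewest and is eliminated.
Round 3: Beacon 5, Ember 4. Beacon has a majority.

Beacon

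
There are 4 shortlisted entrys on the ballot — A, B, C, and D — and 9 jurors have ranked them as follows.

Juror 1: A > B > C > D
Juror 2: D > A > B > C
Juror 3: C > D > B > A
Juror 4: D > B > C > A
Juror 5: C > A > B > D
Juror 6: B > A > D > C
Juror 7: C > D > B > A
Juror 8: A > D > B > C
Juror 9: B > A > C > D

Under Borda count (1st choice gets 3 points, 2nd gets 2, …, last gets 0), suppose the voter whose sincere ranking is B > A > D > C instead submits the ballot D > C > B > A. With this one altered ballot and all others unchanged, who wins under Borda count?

Borda totals with the altered ballot: A 12, B 13, C 14, D 15.
The switch changes the winner from B to D.

D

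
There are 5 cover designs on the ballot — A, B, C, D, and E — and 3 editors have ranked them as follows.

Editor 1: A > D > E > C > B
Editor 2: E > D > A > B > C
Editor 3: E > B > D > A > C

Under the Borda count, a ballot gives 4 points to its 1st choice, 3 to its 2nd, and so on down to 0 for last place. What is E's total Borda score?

10

Borda scores:
  A: 4 + 2 + 1 = 7
  B: 0 + 1 + 3 = 4
  C: 1 + 0 + 0 = 1
  D: 3 + 3 + 2 = 8
  E: 2 + 4 + 4 = 10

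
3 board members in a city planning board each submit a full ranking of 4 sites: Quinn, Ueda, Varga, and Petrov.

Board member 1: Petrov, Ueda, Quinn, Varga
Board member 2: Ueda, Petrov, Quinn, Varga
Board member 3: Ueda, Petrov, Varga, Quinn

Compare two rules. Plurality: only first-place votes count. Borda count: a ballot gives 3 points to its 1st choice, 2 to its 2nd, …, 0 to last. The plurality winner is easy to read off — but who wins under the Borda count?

Ueda

Plurality first-place counts: Quinn 0, Ueda 2, Varga 0, Petrov 1 → Ueda.
Borda totals: Quinn 2, Ueda 8, Varga 1, Petrov 7 → Ueda.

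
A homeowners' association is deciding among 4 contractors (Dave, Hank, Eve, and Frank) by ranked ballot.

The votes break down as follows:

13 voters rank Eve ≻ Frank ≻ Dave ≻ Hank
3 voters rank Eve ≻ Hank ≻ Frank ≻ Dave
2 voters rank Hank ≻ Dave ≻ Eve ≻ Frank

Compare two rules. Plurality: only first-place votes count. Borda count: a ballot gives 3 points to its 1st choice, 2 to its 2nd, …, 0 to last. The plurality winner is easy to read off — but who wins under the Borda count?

Eve

Plurality first-place counts: Dave 0, Hank 2, Eve 16, Frank 0 → Eve.
Borda totals: Dave 17, Hank 12, Eve 50, Frank 29 → Eve.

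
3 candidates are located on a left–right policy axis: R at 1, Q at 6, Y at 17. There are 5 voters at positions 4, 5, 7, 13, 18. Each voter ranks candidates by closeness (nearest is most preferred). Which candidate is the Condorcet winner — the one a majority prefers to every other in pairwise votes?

Q

With single-peaked preferences on a line, the Condorcet winner is the candidate closest to the median voter.
The median voter (position 7) is closest to Q at 6.
Check: Q vs R — voters closer to Q: 5 of 5.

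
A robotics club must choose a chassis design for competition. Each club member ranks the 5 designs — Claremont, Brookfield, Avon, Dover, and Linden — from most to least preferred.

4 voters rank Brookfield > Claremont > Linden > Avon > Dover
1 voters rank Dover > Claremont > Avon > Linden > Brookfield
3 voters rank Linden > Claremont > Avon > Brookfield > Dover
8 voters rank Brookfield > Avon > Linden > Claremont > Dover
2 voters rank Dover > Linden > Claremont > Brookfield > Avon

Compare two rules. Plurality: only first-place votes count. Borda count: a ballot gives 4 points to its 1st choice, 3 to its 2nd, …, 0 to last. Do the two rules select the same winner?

Plurality first-place counts: Claremont 0, Brookfield 12, Avon 0, Dover 3, Linden 3 → Brookfield.
Borda totals: Claremont 36, Brookfield 53, Avon 36, Dover 12, Linden 43 → Brookfield.
The two rules agree on Brookfield.

Yes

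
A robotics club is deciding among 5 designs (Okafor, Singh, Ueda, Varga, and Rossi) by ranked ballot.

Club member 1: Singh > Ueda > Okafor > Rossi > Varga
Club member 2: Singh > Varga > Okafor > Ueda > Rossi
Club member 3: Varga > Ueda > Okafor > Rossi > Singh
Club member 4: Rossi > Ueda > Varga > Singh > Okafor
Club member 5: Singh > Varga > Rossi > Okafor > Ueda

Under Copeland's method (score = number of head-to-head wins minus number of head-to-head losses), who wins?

Singh

Pairwise results:
  Okafor vs Singh: Singh wins 4–1.
  Okafor vs Ueda: Ueda wins 3–2.
  Okafor vs Varga: Varga wins 4–1.
  Okafor vs Rossi: Okafor wins 3–2.
  Singh vs Ueda: Singh wins 3–2.
  Singh vs Varga: Singh wins 3–2.
  Singh vs Rossi: Singh wins 3–2.
  Ueda vs Varga: Varga wins 3–2.
  Ueda vs Rossi: Ueda wins 3–2.
  Varga vs Rossi: Varga wins 3–2.
Copeland scores (wins − losses):
  Okafor: 1 − 3 = -2
  Singh: 4 − 0 = 4
  Ueda: 2 − 2 = 0
  Varga: 3 − 1 = 2
  Rossi: 0 − 4 = -4
Singh has the best Copeland score.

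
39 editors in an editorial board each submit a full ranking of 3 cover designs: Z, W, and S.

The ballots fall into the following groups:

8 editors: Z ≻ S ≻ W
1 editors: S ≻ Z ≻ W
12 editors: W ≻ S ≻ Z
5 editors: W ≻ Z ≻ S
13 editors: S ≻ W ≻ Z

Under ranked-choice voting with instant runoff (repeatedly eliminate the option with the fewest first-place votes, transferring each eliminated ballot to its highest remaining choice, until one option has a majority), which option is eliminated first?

Z

Round 1: W 17, S 14, Z 8. Z has the fewest and is eliminated.
Round 2: S 22, W 17. S has a majority.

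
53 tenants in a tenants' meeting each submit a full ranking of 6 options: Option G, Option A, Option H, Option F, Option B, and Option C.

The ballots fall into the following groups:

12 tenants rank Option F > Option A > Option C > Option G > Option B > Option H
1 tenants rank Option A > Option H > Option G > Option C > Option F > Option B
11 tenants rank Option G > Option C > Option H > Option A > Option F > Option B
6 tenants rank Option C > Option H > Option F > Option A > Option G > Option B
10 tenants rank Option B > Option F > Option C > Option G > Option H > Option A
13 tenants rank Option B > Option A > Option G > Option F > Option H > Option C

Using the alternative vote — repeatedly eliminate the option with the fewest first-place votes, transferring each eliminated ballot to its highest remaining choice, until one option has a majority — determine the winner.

Round 1: Option B 23, Option F 12, Option G 11, Option C 6, Option A 1, Option H 0. Option H has the fewest and is eliminated.
Round 2: Option B 23, Option F 12, Option G 11, Option C 6, Option A 1. Option A has the fewest and is eliminated.
Round 3: Option B 23, Option G 12, Option F 12, Option C 6. Option C has the fewest and is eliminated.
Round 4: Option B 23, Option F 18, Option G 12. Option G has the fewest and is eliminated.
Round 5: Option F 30, Option B 23. Option F has a majority.

Option F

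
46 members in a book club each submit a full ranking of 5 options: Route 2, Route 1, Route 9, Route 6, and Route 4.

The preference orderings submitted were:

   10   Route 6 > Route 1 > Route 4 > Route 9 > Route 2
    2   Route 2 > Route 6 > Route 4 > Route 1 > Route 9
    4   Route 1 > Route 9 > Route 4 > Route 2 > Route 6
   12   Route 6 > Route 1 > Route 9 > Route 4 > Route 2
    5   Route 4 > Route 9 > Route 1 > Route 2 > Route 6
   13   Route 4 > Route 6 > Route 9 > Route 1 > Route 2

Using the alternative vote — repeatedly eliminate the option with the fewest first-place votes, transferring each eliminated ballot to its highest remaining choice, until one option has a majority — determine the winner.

Round 1: Route 6 22, Route 4 18, Route 1 4, Route 2 2, Route 9 0. Route 9 has the fewest and is eliminated.
Round 2: Route 6 22, Route 4 18, Route 1 4, Route 2 2. Route 2 has the fewest and is eliminated.
Round 3: Route 6 24, Route 4 18, Route 1 4. Route 6 has a majority.

Route 6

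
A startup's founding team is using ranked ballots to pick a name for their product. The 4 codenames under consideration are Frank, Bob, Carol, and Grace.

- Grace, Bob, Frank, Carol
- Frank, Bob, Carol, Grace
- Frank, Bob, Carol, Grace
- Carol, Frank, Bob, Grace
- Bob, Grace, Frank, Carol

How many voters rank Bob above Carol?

Ballots ranking Bob above Carol: 4.
Ballots ranking Carol above Bob: 1.
So 4 of 5 voters prefer Bob to Carol.

4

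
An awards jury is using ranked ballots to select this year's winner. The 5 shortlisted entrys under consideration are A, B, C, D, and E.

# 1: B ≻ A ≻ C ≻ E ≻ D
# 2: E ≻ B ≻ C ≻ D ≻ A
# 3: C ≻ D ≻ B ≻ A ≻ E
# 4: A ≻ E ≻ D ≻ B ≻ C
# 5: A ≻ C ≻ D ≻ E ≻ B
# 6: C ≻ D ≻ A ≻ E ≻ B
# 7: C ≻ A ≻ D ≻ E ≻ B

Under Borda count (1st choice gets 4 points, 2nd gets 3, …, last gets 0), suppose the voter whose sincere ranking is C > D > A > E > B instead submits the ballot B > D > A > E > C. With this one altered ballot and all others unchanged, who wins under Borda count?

Borda totals with the altered ballot: A 17, B 14, C 15, D 13, E 11.
The switch changes the winner from C to A.

A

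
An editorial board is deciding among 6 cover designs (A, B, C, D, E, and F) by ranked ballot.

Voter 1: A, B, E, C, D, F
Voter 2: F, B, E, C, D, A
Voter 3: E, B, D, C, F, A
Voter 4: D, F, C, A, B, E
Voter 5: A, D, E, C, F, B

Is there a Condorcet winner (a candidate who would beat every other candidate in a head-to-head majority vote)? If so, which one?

No Condorcet winner

Head-to-head results (5 voters total):
A vs B: A wins 3–2.
A vs C: C wins 3–2.
A vs D: D wins 3–2.
A vs E: A wins 3–2.
A vs F: F wins 3–2.
B vs C: B wins 3–2.
B vs D: B wins 3–2.
B vs E: B wins 3–2.
B vs F: F wins 3–2.
C vs D: D wins 3–2.
C vs E: E wins 4–1.
C vs F: C wins 3–2.
D vs E: E wins 3–2.
D vs F: D wins 4–1.
E vs F: E wins 3–2.
No candidate beats all others: A beats B beats C beats A, a majority cycle.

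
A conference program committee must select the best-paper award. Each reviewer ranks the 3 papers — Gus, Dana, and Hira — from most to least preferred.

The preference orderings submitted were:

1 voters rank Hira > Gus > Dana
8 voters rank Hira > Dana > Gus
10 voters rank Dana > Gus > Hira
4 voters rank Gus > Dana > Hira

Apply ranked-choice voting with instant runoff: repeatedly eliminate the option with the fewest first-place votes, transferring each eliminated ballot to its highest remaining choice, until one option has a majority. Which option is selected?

Round 1: Dana 10, Hira 9, Gus 4. Gus has the fewest and is eliminated.
Round 2: Dana 14, Hira 9. Dana has a majority.

Dana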